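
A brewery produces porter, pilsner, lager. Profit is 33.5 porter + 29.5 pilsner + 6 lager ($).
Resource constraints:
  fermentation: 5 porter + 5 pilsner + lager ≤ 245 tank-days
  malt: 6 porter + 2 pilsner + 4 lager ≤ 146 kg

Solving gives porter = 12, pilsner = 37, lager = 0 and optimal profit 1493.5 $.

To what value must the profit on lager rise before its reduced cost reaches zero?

9.5

Check each constraint at x*: fermentation 245/245 (tight); malt 146/146 (tight).
From A_Bᵀ y = c: 5·y_fermentation + 6·y_malt = 33.5; 5·y_fermentation + 2·y_malt = 29.5.
Solving: y_fermentation = 5.5, y_malt = 1.
lager enters the basis when its profit ≥ yᵀa₃ = 5.5·1 + 1·4 = 9.5.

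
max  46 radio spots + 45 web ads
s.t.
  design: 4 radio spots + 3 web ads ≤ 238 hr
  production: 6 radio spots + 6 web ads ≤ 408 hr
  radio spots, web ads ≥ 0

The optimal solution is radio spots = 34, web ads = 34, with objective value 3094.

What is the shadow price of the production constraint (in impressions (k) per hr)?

7

Both design and production are binding at x*.
From A_Bᵀ y = c: 4·y_design + 6·y_production = 46; 3·y_design + 6·y_production = 45.
→ y_design = 1 and y_production = 7.
Shadow price of production = 7.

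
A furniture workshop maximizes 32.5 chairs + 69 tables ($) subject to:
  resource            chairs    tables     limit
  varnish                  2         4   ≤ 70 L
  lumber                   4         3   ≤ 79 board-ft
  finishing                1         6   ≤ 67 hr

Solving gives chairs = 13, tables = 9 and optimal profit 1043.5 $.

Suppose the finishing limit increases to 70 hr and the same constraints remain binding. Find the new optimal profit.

1069

Binding: lumber and finishing. Non-binding: varnish (8 unused).
Since varnish is not tight, its dual is 0.
From A_Bᵀ y = c: 4·y_lumber + 1·y_finishing = 32.5; 3·y_lumber + 6·y_finishing = 69.
→ y_lumber = 6 and y_finishing = 8.5.
Δz = y_finishing·Δb = 8.5 × (3) = 25.5, so new z* = 1043.5 + 25.5 = 1069.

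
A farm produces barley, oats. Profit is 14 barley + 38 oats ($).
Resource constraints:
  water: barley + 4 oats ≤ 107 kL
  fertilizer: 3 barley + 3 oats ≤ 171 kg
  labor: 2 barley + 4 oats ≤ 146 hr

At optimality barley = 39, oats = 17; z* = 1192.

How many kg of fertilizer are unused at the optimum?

3

fertilizer used = 3·39 + 3·17 = 168; slack = 171 − 168 = 3.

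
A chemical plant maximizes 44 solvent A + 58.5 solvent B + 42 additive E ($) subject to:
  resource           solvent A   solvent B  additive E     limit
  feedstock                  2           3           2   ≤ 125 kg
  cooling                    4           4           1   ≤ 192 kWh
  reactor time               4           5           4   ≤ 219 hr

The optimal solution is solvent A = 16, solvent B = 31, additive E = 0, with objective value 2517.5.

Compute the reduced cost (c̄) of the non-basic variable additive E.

-2

At the optimum: feedstock uses 125 of 125 (binding); cooling uses 188 of 192 (slack = 4); reactor time uses 219 of 219 (binding).
By complementary slackness, y = 0 for the non-binding constraint.
Dual feasibility on the basic columns requires 2·y_feedstock + 4·y_reactor time = 44, 3·y_feedstock + 5·y_reactor time = 58.5.
This yields shadow prices y_feedstock = 7, y_reactor time = 7.5.
Reduced cost of additive E: c₃ − yᵀa₃ = 42 − (7·2 + 7.5·4) = 42 − 44 = -2.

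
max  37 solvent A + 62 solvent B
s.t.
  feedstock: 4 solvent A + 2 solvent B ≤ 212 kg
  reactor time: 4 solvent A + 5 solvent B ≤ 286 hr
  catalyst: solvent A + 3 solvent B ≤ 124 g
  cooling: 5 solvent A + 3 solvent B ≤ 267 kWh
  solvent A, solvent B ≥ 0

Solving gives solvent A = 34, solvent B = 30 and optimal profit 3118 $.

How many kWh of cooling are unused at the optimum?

cooling used = 5·34 + 3·30 = 260; slack = 267 − 260 = 7.

7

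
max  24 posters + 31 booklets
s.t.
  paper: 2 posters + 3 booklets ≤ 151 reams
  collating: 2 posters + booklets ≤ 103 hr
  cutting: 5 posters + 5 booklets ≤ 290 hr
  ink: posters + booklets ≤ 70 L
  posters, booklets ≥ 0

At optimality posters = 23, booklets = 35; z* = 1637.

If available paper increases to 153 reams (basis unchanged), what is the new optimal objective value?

1651

Check each constraint at x*: paper 151/151 (tight); collating 81/103 (slack 22); cutting 290/290 (tight); ink 58/70 (slack 12).
Since collating, ink are not tight, their duals are 0.
The binding rows give the dual system: 2·y_paper + 5·y_cutting = 24 and 3·y_paper + 5·y_cutting = 31.
Solving: y_paper = 7, y_cutting = 2.
Δz = y_paper·Δb = 7 × (2) = 14, so new z* = 1637 + 14 = 1651.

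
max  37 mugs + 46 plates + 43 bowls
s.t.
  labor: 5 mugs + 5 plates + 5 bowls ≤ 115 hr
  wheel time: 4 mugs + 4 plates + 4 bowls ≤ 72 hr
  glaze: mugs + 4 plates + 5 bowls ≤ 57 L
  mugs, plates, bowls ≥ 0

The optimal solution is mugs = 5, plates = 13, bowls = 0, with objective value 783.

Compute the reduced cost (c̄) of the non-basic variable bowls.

Binding: wheel time and glaze. Non-binding: labor (25 unused).
Slack constraints have shadow price 0 (complementary slackness).
The binding rows give the dual system: 4·y_wheel time + 1·y_glaze = 37 and 4·y_wheel time + 4·y_glaze = 46.
Solving: y_wheel time = 8.5, y_glaze = 3.
Reduced cost of bowls: c₃ − yᵀa₃ = 43 − (8.5·4 + 3·5) = 43 − 49 = -6.

-6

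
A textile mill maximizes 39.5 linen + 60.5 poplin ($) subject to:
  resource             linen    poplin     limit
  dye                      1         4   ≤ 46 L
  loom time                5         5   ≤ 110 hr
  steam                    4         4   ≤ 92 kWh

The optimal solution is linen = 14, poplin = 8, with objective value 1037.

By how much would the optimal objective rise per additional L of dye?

7

Binding: dye and loom time. Non-binding: steam (4 unused).
Slack constraints have shadow price 0 (complementary slackness).
Dual feasibility on the basic columns requires 1·y_dye + 5·y_loom time = 39.5, 4·y_dye + 5·y_loom time = 60.5.
This yields shadow prices y_dye = 7, y_loom time = 6.5.
Shadow price of dye = 7.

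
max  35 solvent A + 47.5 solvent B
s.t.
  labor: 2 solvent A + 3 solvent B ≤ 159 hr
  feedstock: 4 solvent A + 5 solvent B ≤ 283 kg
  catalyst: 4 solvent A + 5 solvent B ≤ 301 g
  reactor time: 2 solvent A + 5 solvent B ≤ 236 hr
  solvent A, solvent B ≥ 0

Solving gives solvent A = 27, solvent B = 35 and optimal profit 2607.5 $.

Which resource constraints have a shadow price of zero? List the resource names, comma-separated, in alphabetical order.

labor: 159/159 (binding)
feedstock: 283/283 (binding)
catalyst: 283/301 (slack 18)
reactor time: 229/236 (slack 7)
By complementary slackness, a constraint with positive slack has shadow price 0 → catalyst, reactor time.

catalyst, reactor time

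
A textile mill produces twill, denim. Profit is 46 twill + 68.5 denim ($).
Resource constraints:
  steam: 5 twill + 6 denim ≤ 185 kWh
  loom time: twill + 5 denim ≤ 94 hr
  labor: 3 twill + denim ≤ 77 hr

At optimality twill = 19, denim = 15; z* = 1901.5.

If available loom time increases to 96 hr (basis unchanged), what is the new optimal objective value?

1908.5

Binding: steam and loom time. Non-binding: labor (5 unused).
Since labor is not tight, its dual is 0.
The binding rows give the dual system: 5·y_steam + 1·y_loom time = 46 and 6·y_steam + 5·y_loom time = 68.5.
→ y_steam = 8.5 and y_loom time = 3.5.
Δz = y_loom time·Δb = 3.5 × (2) = 7, so new z* = 1901.5 + 7 = 1908.5.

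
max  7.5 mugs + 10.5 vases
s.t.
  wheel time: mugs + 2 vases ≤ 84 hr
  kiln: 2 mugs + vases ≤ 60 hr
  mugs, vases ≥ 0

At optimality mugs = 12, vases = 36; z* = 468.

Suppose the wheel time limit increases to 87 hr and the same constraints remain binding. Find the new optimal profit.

481.5

Both wheel time and kiln are binding at x*.
From A_Bᵀ y = c: 1·y_wheel time + 2·y_kiln = 7.5; 2·y_wheel time + 1·y_kiln = 10.5.
Solving: y_wheel time = 4.5, y_kiln = 1.5.
Δz = y_wheel time·Δb = 4.5 × (3) = 13.5, so new z* = 468 + 13.5 = 481.5.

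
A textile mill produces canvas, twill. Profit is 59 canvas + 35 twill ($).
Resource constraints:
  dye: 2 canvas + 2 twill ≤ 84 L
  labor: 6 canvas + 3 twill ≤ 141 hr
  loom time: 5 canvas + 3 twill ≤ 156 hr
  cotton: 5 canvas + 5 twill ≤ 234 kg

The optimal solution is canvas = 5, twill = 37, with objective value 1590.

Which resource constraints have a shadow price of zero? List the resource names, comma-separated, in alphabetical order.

cotton, loom time

dye: 84/84 (binding)
labor: 141/141 (binding)
loom time: 136/156 (slack 20)
cotton: 210/234 (slack 24)
By complementary slackness, a constraint with positive slack has shadow price 0 → cotton, loom time.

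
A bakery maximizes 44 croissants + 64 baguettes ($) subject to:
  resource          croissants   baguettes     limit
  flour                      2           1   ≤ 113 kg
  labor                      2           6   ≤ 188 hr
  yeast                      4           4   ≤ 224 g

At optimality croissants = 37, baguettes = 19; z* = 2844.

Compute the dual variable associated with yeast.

8.5

At the optimum: flour uses 93 of 113 (slack = 20); labor uses 188 of 188 (binding); yeast uses 224 of 224 (binding).
Slack constraints have shadow price 0 (complementary slackness).
The binding rows give the dual system: 2·y_labor + 4·y_yeast = 44 and 6·y_labor + 4·y_yeast = 64.
→ y_labor = 5 and y_yeast = 8.5.
Shadow price of yeast = 8.5.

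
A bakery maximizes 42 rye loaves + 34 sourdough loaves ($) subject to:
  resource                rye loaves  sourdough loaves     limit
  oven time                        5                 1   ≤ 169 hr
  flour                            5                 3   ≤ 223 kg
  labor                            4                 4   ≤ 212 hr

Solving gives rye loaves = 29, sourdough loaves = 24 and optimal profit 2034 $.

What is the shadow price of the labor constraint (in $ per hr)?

8

At the optimum: oven time uses 169 of 169 (binding); flour uses 217 of 223 (slack = 6); labor uses 212 of 212 (binding).
Slack constraints have shadow price 0 (complementary slackness).
Dual feasibility on the basic columns requires 5·y_oven time + 4·y_labor = 42, 1·y_oven time + 4·y_labor = 34.
→ y_oven time = 2 and y_labor = 8.
Shadow price of labor = 8.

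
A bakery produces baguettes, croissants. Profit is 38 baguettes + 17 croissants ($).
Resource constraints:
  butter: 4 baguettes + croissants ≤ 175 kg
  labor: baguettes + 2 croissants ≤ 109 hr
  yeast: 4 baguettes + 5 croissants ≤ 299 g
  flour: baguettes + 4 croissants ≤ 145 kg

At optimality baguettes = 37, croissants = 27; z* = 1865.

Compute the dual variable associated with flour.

At the optimum: butter uses 175 of 175 (binding); labor uses 91 of 109 (slack = 18); yeast uses 283 of 299 (slack = 16); flour uses 145 of 145 (binding).
Since labor, yeast are not tight, their duals are 0.
Dual feasibility on the basic columns requires 4·y_butter + 1·y_flour = 38, 1·y_butter + 4·y_flour = 17.
This yields shadow prices y_butter = 9, y_flour = 2.
Shadow price of flour = 2.

2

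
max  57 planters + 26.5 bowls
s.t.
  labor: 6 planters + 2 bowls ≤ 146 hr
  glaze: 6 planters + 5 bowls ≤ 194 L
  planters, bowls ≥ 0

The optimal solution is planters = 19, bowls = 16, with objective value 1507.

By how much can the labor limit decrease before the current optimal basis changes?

Binding constraints: labor, glaze. The basis is B = [[6,2],[6,5]] with det 18.
Per unit decrease in labor, x* moves by d = (-0.2778, 0.3333).
The basis stays optimal until planters reaches 0; allowable decrease = 68.4 hr.

68.4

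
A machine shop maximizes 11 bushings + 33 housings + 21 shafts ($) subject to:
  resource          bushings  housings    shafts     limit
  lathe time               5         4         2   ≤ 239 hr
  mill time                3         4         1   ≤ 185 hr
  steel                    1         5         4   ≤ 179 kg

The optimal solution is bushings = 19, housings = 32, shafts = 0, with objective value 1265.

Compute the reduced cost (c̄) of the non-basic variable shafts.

Binding: mill time and steel. Non-binding: lathe time (16 unused).
Slack constraints have shadow price 0 (complementary slackness).
The binding rows give the dual system: 3·y_mill time + 1·y_steel = 11 and 4·y_mill time + 5·y_steel = 33.
→ y_mill time = 2 and y_steel = 5.
Reduced cost of shafts: c₃ − yᵀa₃ = 21 − (2·1 + 5·4) = 21 − 22 = -1.

-1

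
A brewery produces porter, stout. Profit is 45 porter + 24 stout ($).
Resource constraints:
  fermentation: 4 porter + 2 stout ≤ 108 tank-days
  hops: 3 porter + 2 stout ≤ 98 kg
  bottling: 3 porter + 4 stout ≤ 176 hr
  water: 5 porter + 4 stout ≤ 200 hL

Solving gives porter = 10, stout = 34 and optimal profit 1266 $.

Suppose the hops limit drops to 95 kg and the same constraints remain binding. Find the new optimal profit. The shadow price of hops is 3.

Δb = -3, so new z* = 1266 + (3)·(-3) = 1266 − 9 = 1257.

1257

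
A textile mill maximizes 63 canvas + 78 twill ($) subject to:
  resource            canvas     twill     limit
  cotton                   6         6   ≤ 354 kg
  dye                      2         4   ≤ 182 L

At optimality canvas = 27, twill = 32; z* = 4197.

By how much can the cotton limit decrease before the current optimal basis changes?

Binding constraints: cotton, dye. The basis is B = [[6,6],[2,4]] with det 12.
Per unit decrease in cotton, x* moves by d = (-0.3333, 0.1667).
The basis stays optimal until canvas reaches 0; allowable decrease = 81 kg.

81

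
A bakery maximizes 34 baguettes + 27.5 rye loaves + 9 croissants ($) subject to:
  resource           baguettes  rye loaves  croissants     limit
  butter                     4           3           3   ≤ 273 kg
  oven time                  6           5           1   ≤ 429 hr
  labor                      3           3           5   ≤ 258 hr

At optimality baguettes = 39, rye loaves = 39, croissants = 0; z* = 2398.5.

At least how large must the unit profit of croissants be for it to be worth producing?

11.5

Check each constraint at x*: butter 273/273 (tight); oven time 429/429 (tight); labor 234/258 (slack 24).
Slack constraints have shadow price 0 (complementary slackness).
From A_Bᵀ y = c: 4·y_butter + 6·y_oven time = 34; 3·y_butter + 5·y_oven time = 27.5.
→ y_butter = 2.5 and y_oven time = 4.
croissants enters the basis when its profit ≥ yᵀa₃ = 2.5·3 + 4·1 = 11.5.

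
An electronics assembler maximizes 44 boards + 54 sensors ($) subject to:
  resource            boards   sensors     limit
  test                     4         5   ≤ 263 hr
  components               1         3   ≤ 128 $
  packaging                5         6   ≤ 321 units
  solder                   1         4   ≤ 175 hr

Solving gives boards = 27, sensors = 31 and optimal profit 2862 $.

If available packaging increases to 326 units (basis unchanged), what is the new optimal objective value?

Check each constraint at x*: test 263/263 (tight); components 120/128 (slack 8); packaging 321/321 (tight); solder 151/175 (slack 24).
By complementary slackness, y = 0 for the non-binding constraints.
Dual feasibility on the basic columns requires 4·y_test + 5·y_packaging = 44, 5·y_test + 6·y_packaging = 54.
This yields shadow prices y_test = 6, y_packaging = 4.
Δz = y_packaging·Δb = 4 × (5) = 20, so new z* = 2862 + 20 = 2882.

2882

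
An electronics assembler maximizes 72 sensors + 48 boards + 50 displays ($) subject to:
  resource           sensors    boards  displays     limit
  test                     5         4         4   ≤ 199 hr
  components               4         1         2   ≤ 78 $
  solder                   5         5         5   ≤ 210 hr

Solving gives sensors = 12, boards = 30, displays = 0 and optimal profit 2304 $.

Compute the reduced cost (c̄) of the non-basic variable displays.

-6

At the optimum: test uses 180 of 199 (slack = 19); components uses 78 of 78 (binding); solder uses 210 of 210 (binding).
By complementary slackness, y = 0 for the non-binding constraint.
From A_Bᵀ y = c: 4·y_components + 5·y_solder = 72; 1·y_components + 5·y_solder = 48.
This yields shadow prices y_components = 8, y_solder = 8.
Reduced cost of displays: c₃ − yᵀa₃ = 50 − (8·2 + 8·5) = 50 − 56 = -6.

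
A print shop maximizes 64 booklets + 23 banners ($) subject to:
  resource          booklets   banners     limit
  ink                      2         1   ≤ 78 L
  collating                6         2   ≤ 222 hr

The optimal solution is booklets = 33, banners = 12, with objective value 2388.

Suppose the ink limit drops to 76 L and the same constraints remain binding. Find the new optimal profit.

Both ink and collating are binding at x*.
The binding rows give the dual system: 2·y_ink + 6·y_collating = 64 and 1·y_ink + 2·y_collating = 23.
This yields shadow prices y_ink = 5, y_collating = 9.
Δz = y_ink·Δb = 5 × (-2) = -10, so new z* = 2388 − 10 = 2378.

2378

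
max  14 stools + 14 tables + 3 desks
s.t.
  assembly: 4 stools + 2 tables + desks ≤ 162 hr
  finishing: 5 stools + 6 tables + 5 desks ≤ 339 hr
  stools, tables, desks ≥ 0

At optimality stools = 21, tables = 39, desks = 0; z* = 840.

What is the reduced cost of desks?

Check each constraint at x*: assembly 162/162 (tight); finishing 339/339 (tight).
The binding rows give the dual system: 4·y_assembly + 5·y_finishing = 14 and 2·y_assembly + 6·y_finishing = 14.
This yields shadow prices y_assembly = 1, y_finishing = 2.
Reduced cost of desks: c₃ − yᵀa₃ = 3 − (1·1 + 2·5) = 3 − 11 = -8.

-8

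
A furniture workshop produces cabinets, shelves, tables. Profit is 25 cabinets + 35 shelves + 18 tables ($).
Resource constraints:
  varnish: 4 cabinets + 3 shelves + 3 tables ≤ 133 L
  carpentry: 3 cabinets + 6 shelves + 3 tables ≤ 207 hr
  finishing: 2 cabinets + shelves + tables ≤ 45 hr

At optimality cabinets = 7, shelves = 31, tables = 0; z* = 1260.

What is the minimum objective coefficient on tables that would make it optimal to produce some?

20

At the optimum: varnish uses 121 of 133 (slack = 12); carpentry uses 207 of 207 (binding); finishing uses 45 of 45 (binding).
By complementary slackness, y = 0 for the non-binding constraint.
The binding rows give the dual system: 3·y_carpentry + 2·y_finishing = 25 and 6·y_carpentry + 1·y_finishing = 35.
→ y_carpentry = 5 and y_finishing = 5.
tables enters the basis when its profit ≥ yᵀa₃ = 5·3 + 5·1 = 20.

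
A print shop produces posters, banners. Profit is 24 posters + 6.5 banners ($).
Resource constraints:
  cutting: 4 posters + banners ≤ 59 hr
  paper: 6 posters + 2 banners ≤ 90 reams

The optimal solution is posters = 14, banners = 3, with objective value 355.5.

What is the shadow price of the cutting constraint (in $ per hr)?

Check each constraint at x*: cutting 59/59 (tight); paper 90/90 (tight).
The binding rows give the dual system: 4·y_cutting + 6·y_paper = 24 and 1·y_cutting + 2·y_paper = 6.5.
Solving: y_cutting = 4.5, y_paper = 1.
Shadow price of cutting = 4.5.

4.5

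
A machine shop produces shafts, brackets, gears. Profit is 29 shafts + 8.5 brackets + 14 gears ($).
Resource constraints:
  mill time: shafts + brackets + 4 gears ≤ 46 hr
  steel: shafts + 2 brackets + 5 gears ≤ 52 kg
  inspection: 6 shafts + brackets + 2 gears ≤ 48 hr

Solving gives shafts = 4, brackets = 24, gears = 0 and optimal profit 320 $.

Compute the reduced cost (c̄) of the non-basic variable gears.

-5

At the optimum: mill time uses 28 of 46 (slack = 18); steel uses 52 of 52 (binding); inspection uses 48 of 48 (binding).
By complementary slackness, y = 0 for the non-binding constraint.
From A_Bᵀ y = c: 1·y_steel + 6·y_inspection = 29; 2·y_steel + 1·y_inspection = 8.5.
→ y_steel = 2 and y_inspection = 4.5.
Reduced cost of gears: c₃ − yᵀa₃ = 14 − (2·5 + 4.5·2) = 14 − 19 = -5.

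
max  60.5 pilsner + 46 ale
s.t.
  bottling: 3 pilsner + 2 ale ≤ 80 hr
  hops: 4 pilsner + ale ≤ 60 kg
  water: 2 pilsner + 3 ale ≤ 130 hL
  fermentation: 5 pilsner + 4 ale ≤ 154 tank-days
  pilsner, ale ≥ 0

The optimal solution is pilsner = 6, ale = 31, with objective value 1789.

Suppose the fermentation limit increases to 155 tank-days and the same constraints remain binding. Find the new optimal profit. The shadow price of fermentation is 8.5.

Δb = 1, so new z* = 1789 + (8.5)·(1) = 1789 + 8.5 = 1797.5.

1797.5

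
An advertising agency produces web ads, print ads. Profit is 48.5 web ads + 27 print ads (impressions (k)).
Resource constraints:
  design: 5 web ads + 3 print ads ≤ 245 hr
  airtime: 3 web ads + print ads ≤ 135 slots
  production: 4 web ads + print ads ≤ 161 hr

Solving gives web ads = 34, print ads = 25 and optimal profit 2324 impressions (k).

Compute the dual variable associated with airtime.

0

At the optimum: design uses 245 of 245 (binding); airtime uses 127 of 135 (slack = 8); production uses 161 of 161 (binding).
Slack constraints have shadow price 0 (complementary slackness).
From A_Bᵀ y = c: 5·y_design + 4·y_production = 48.5; 3·y_design + 1·y_production = 27.
This yields shadow prices y_design = 8.5, y_production = 1.5.
Shadow price of airtime = 0.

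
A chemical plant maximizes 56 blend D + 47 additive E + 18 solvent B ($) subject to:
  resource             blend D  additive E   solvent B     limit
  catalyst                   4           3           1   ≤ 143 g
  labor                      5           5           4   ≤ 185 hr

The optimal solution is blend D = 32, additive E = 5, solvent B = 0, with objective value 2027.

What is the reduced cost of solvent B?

-7

At the optimum: catalyst uses 143 of 143 (binding); labor uses 185 of 185 (binding).
From A_Bᵀ y = c: 4·y_catalyst + 5·y_labor = 56; 3·y_catalyst + 5·y_labor = 47.
This yields shadow prices y_catalyst = 9, y_labor = 4.
Reduced cost of solvent B: c₃ − yᵀa₃ = 18 − (9·1 + 4·4) = 18 − 25 = -7.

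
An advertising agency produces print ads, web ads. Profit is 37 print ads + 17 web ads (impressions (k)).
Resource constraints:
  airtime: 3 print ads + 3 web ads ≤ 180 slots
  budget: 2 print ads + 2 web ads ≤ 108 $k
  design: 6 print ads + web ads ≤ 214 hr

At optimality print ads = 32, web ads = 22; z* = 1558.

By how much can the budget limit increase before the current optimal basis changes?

12

Binding constraints: budget, design. The basis is B = [[2,2],[6,1]] with det -10.
Per unit increase in budget, x* moves by d = (-0.1, 0.6).
The basis stays optimal until airtime becomes binding; allowable increase = 12 $k.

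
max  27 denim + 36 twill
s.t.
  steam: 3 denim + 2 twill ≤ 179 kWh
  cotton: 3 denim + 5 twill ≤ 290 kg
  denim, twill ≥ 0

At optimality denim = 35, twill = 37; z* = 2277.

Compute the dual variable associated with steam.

3

At the optimum: steam uses 179 of 179 (binding); cotton uses 290 of 290 (binding).
From A_Bᵀ y = c: 3·y_steam + 3·y_cotton = 27; 2·y_steam + 5·y_cotton = 36.
→ y_steam = 3 and y_cotton = 6.
Shadow price of steam = 3.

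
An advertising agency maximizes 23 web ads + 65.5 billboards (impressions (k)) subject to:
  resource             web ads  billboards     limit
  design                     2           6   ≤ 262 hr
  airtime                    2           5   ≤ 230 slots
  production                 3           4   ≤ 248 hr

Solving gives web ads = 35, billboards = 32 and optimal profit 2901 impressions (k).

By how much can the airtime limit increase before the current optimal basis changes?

Binding constraints: design, airtime. The basis is B = [[2,6],[2,5]] with det -2.
Per unit increase in airtime, x* moves by d = (3, -1).
The basis stays optimal until production becomes binding; allowable increase = 3 slots.

3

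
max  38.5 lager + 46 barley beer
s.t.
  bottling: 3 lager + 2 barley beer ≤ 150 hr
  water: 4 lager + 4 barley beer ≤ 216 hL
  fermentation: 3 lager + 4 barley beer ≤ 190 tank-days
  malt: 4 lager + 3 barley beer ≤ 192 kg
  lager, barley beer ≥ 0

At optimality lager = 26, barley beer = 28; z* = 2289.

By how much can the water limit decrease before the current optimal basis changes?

Binding constraints: water, fermentation. The basis is B = [[4,4],[3,4]] with det 4.
Per unit decrease in water, x* moves by d = (-1, 0.75).
The basis stays optimal until lager reaches 0; allowable decrease = 26 hL.

26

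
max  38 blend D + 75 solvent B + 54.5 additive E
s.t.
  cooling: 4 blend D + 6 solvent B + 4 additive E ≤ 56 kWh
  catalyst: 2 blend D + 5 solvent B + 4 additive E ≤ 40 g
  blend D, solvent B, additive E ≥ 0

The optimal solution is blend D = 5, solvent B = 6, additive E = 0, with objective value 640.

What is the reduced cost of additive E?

At the optimum: cooling uses 56 of 56 (binding); catalyst uses 40 of 40 (binding).
From A_Bᵀ y = c: 4·y_cooling + 2·y_catalyst = 38; 6·y_cooling + 5·y_catalyst = 75.
This yields shadow prices y_cooling = 5, y_catalyst = 9.
Reduced cost of additive E: c₃ − yᵀa₃ = 54.5 − (5·4 + 9·4) = 54.5 − 56 = -1.5.

-1.5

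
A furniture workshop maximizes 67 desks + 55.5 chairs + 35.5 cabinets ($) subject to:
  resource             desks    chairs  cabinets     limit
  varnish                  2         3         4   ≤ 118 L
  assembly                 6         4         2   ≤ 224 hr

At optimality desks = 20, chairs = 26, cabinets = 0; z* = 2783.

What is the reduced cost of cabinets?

Check each constraint at x*: varnish 118/118 (tight); assembly 224/224 (tight).
Dual feasibility on the basic columns requires 2·y_varnish + 6·y_assembly = 67, 3·y_varnish + 4·y_assembly = 55.5.
Solving: y_varnish = 6.5, y_assembly = 9.
Reduced cost of cabinets: c₃ − yᵀa₃ = 35.5 − (6.5·4 + 9·2) = 35.5 − 44 = -8.5.

-8.5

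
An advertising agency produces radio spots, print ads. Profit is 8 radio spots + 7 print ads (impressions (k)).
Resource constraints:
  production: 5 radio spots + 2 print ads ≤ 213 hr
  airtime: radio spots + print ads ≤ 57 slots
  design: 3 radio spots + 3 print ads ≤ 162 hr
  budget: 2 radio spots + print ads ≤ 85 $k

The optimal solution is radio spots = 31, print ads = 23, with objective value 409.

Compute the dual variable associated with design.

2

Binding: design and budget. Non-binding: production (12 unused), airtime (3 unused).
Since production, airtime are not tight, their duals are 0.
From A_Bᵀ y = c: 3·y_design + 2·y_budget = 8; 3·y_design + 1·y_budget = 7.
This yields shadow prices y_design = 2, y_budget = 1.
Shadow price of design = 2.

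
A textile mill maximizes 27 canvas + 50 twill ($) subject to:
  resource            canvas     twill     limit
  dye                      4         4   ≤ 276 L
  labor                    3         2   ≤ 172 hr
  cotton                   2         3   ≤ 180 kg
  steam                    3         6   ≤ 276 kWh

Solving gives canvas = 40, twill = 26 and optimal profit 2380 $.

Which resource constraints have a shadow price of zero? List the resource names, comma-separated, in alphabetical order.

cotton, dye

dye: 264/276 (slack 12)
labor: 172/172 (binding)
cotton: 158/180 (slack 22)
steam: 276/276 (binding)
By complementary slackness, a constraint with positive slack has shadow price 0 → cotton, dye.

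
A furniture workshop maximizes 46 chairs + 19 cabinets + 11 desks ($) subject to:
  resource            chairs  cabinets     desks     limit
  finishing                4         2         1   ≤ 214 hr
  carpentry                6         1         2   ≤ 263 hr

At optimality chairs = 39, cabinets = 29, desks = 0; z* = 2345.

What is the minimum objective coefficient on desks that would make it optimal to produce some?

12.5

At the optimum: finishing uses 214 of 214 (binding); carpentry uses 263 of 263 (binding).
The binding rows give the dual system: 4·y_finishing + 6·y_carpentry = 46 and 2·y_finishing + 1·y_carpentry = 19.
Solving: y_finishing = 8.5, y_carpentry = 2.
desks enters the basis when its profit ≥ yᵀa₃ = 8.5·1 + 2·2 = 12.5.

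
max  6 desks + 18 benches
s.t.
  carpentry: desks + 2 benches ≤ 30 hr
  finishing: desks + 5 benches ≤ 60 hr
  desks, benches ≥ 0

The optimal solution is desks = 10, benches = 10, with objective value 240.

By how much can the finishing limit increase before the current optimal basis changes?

Binding constraints: carpentry, finishing. The basis is B = [[1,2],[1,5]] with det 3.
Per unit increase in finishing, x* moves by d = (-0.6667, 0.3333).
The basis stays optimal until desks reaches 0; allowable increase = 15 hr.

15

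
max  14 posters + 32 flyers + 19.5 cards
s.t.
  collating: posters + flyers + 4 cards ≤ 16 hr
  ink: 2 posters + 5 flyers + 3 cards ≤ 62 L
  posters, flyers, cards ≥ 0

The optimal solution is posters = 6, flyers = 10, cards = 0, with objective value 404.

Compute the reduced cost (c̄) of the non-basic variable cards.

-6.5

At the optimum: collating uses 16 of 16 (binding); ink uses 62 of 62 (binding).
Dual feasibility on the basic columns requires 1·y_collating + 2·y_ink = 14, 1·y_collating + 5·y_ink = 32.
This yields shadow prices y_collating = 2, y_ink = 6.
Reduced cost of cards: c₃ − yᵀa₃ = 19.5 − (2·4 + 6·3) = 19.5 − 26 = -6.5.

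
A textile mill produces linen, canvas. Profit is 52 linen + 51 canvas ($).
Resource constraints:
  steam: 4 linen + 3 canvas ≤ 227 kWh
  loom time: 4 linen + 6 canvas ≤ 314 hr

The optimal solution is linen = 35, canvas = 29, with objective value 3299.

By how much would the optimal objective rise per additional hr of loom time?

Check each constraint at x*: steam 227/227 (tight); loom time 314/314 (tight).
From A_Bᵀ y = c: 4·y_steam + 4·y_loom time = 52; 3·y_steam + 6·y_loom time = 51.
This yields shadow prices y_steam = 9, y_loom time = 4.
Shadow price of loom time = 4.

4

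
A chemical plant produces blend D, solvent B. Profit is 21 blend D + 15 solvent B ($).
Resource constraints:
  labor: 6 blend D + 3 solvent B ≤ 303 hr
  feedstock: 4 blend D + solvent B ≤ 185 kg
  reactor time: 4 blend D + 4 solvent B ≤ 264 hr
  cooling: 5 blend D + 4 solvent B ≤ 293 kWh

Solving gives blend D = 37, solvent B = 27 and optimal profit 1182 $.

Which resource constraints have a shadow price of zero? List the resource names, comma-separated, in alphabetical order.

labor: 303/303 (binding)
feedstock: 175/185 (slack 10)
reactor time: 256/264 (slack 8)
cooling: 293/293 (binding)
By complementary slackness, a constraint with positive slack has shadow price 0 → feedstock, reactor time.

feedstock, reactor time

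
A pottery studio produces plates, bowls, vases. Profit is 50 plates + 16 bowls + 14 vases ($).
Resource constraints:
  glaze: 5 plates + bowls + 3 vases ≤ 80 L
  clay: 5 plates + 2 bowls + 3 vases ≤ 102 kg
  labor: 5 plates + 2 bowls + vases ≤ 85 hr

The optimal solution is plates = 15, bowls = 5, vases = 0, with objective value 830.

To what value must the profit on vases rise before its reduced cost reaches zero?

18

Check each constraint at x*: glaze 80/80 (tight); clay 85/102 (slack 17); labor 85/85 (tight).
By complementary slackness, y = 0 for the non-binding constraint.
Dual feasibility on the basic columns requires 5·y_glaze + 5·y_labor = 50, 1·y_glaze + 2·y_labor = 16.
→ y_glaze = 4 and y_labor = 6.
vases enters the basis when its profit ≥ yᵀa₃ = 4·3 + 6·1 = 18.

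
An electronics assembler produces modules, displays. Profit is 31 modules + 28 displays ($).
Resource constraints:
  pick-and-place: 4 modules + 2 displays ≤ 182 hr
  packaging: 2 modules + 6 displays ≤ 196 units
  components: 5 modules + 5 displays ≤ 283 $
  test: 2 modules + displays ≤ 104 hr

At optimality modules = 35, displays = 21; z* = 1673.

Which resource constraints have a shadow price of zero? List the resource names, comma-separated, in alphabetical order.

components, test

pick-and-place: 182/182 (binding)
packaging: 196/196 (binding)
components: 280/283 (slack 3)
test: 91/104 (slack 13)
By complementary slackness, a constraint with positive slack has shadow price 0 → components, test.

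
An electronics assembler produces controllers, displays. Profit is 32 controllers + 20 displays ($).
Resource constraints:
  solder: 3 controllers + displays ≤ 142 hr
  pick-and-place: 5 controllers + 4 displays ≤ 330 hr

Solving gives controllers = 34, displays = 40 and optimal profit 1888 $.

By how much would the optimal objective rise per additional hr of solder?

4

At the optimum: solder uses 142 of 142 (binding); pick-and-place uses 330 of 330 (binding).
Dual feasibility on the basic columns requires 3·y_solder + 5·y_pick-and-place = 32, 1·y_solder + 4·y_pick-and-place = 20.
Solving: y_solder = 4, y_pick-and-place = 4.
Shadow price of solder = 4.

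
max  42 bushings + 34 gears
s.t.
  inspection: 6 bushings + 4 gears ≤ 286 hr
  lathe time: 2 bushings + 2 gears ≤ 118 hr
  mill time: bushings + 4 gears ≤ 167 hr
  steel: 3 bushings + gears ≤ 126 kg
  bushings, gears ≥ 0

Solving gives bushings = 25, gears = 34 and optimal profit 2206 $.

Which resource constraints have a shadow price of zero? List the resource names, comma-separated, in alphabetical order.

mill time, steel

inspection: 286/286 (binding)
lathe time: 118/118 (binding)
mill time: 161/167 (slack 6)
steel: 109/126 (slack 17)
By complementary slackness, a constraint with positive slack has shadow price 0 → mill time, steel.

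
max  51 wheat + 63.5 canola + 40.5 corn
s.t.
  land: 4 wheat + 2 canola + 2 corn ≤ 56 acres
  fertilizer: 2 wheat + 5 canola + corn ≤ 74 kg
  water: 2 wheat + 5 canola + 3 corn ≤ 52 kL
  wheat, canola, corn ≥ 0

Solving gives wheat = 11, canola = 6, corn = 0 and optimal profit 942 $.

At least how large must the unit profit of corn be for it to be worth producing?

Check each constraint at x*: land 56/56 (tight); fertilizer 52/74 (slack 22); water 52/52 (tight).
Slack constraints have shadow price 0 (complementary slackness).
From A_Bᵀ y = c: 4·y_land + 2·y_water = 51; 2·y_land + 5·y_water = 63.5.
This yields shadow prices y_land = 8, y_water = 9.5.
corn enters the basis when its profit ≥ yᵀa₃ = 8·2 + 9.5·3 = 44.5.

44.5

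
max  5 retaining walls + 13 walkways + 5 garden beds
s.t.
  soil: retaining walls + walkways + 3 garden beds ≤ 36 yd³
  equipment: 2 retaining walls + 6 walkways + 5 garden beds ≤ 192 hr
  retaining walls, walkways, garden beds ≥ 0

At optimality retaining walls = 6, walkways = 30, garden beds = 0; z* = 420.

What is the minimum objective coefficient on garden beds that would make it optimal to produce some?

At the optimum: soil uses 36 of 36 (binding); equipment uses 192 of 192 (binding).
The binding rows give the dual system: 1·y_soil + 2·y_equipment = 5 and 1·y_soil + 6·y_equipment = 13.
This yields shadow prices y_soil = 1, y_equipment = 2.
garden beds enters the basis when its profit ≥ yᵀa₃ = 1·3 + 2·5 = 13.

13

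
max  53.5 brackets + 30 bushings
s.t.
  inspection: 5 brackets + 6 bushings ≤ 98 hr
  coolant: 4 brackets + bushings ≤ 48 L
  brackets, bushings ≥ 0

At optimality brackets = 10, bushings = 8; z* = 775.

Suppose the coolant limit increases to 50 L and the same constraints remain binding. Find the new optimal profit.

793

Check each constraint at x*: inspection 98/98 (tight); coolant 48/48 (tight).
From A_Bᵀ y = c: 5·y_inspection + 4·y_coolant = 53.5; 6·y_inspection + 1·y_coolant = 30.
Solving: y_inspection = 3.5, y_coolant = 9.
Δz = y_coolant·Δb = 9 × (2) = 18, so new z* = 775 + 18 = 793.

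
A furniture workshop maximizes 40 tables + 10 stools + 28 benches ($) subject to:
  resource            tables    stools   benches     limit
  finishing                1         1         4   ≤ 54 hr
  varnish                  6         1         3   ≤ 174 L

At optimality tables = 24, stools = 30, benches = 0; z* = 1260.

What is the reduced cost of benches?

Both finishing and varnish are binding at x*.
From A_Bᵀ y = c: 1·y_finishing + 6·y_varnish = 40; 1·y_finishing + 1·y_varnish = 10.
This yields shadow prices y_finishing = 4, y_varnish = 6.
Reduced cost of benches: c₃ − yᵀa₃ = 28 − (4·4 + 6·3) = 28 − 34 = -6.

-6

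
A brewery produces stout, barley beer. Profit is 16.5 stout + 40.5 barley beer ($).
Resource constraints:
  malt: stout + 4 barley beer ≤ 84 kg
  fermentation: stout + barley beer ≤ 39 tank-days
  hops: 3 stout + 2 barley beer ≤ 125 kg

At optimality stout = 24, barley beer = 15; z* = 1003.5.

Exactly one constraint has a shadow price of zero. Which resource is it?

malt: 84/84 (binding)
fermentation: 39/39 (binding)
hops: 102/125 (slack 23)
By complementary slackness, a constraint with positive slack has shadow price 0 → hops.

hops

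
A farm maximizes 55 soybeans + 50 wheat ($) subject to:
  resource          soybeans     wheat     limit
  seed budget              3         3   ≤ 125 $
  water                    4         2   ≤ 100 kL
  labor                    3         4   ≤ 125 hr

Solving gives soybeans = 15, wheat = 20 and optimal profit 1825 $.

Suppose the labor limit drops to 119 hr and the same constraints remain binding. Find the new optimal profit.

1771

Binding: water and labor. Non-binding: seed budget (20 unused).
Since seed budget is not tight, its dual is 0.
The binding rows give the dual system: 4·y_water + 3·y_labor = 55 and 2·y_water + 4·y_labor = 50.
Solving: y_water = 7, y_labor = 9.
Δz = y_labor·Δb = 9 × (-6) = -54, so new z* = 1825 − 54 = 1771.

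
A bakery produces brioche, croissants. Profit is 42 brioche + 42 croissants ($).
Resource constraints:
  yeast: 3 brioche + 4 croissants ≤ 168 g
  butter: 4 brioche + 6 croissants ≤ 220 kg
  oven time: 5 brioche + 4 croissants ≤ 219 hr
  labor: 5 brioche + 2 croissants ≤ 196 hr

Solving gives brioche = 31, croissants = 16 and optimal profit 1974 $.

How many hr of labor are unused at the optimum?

labor used = 5·31 + 2·16 = 187; slack = 196 − 187 = 9.

9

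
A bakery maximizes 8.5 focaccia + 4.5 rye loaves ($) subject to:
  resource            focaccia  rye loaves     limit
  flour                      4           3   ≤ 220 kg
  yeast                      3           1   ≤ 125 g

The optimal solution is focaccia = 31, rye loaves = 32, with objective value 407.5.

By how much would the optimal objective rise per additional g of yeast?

1.5

Both flour and yeast are binding at x*.
From A_Bᵀ y = c: 4·y_flour + 3·y_yeast = 8.5; 3·y_flour + 1·y_yeast = 4.5.
→ y_flour = 1 and y_yeast = 1.5.
Shadow price of yeast = 1.5.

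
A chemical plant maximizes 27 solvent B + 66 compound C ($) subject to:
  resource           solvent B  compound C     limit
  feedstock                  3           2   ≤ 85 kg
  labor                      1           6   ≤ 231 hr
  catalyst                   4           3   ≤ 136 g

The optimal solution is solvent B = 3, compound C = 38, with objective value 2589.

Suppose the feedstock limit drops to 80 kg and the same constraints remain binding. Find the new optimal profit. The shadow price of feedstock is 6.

Δb = -5, so new z* = 2589 + (6)·(-5) = 2589 − 30 = 2559.

2559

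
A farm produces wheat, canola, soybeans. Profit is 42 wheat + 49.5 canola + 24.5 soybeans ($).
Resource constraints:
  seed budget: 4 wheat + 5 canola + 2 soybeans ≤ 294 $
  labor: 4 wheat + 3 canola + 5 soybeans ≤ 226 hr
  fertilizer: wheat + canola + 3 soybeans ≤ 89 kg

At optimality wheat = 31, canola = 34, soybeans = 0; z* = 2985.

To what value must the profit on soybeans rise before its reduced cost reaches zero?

Check each constraint at x*: seed budget 294/294 (tight); labor 226/226 (tight); fertilizer 65/89 (slack 24).
By complementary slackness, y = 0 for the non-binding constraint.
From A_Bᵀ y = c: 4·y_seed budget + 4·y_labor = 42; 5·y_seed budget + 3·y_labor = 49.5.
→ y_seed budget = 9 and y_labor = 1.5.
soybeans enters the basis when its profit ≥ yᵀa₃ = 9·2 + 1.5·5 = 25.5.

25.5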